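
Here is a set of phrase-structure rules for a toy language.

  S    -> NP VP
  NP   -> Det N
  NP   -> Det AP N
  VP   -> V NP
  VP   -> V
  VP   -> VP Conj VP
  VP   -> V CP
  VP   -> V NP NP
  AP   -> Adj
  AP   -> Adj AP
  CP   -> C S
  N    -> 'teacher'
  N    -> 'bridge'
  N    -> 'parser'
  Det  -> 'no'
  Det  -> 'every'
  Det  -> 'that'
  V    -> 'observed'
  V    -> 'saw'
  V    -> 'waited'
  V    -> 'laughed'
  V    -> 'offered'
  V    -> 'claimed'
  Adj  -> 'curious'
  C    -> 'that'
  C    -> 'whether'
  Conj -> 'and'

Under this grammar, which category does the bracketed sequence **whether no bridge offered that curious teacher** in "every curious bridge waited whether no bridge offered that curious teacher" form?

CP

S
  NP
    Det: every
    AP
      Adj: curious
    N: bridge
  VP
    V: waited
    CP
      C: whether
      S
        NP
          Det: no
          N: bridge
        VP
          V: offered
          NP
            Det: that
            AP
              Adj: curious
            N: teacher
The span 'whether no bridge offered that curious teacher' is the CP node built by CP → C S.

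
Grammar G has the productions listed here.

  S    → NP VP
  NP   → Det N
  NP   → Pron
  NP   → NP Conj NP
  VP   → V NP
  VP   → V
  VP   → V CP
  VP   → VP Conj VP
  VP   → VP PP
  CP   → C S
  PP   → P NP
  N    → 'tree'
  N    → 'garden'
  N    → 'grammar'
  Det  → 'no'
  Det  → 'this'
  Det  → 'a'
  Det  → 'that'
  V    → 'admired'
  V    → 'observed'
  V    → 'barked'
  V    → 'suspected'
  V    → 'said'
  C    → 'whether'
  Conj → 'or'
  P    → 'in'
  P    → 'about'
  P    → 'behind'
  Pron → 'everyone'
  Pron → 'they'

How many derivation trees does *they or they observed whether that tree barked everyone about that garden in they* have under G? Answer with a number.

3

Two of the 3 distinct bracketings:
[S [NP [NP [Pron they]] [Conj or] [NP [Pron they]]] [VP [V observed] [CP [C whether] [S [NP [Det that] [N tree]] [VP [VP [VP [V barked] [NP [Pron everyone]]] [PP [P about] [NP [Det that] [N garden]]]] [PP [P in] [NP [Pron they]]]]]]]]
[S [NP [NP [Pron they]] [Conj or] [NP [Pron they]]] [VP [VP [V observed] [CP [C whether] [S [NP [Det that] [N tree]] [VP [VP [V barked] [NP [Pron everyone]]] [PP [P about] [NP [Det that] [N garden]]]]]]] [PP [P in] [NP [Pron they]]]]]
The trees differ in how a recursive rule is bracketed over the same span.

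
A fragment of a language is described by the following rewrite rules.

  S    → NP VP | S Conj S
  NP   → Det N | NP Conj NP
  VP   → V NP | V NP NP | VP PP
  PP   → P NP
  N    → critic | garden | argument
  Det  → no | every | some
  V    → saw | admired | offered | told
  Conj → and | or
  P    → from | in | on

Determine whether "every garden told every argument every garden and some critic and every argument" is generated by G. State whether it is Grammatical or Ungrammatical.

Grammatical

[S [NP [Det every] [N garden]] [VP [V told] [NP [Det every] [N argument]] [NP [NP [Det every] [N garden]] [Conj and] [NP [NP [Det some] [N critic]] [Conj and] [NP [Det every] [N argument]]]]]]
Each bracket corresponds to one application of a listed rule, so the string is derivable from S.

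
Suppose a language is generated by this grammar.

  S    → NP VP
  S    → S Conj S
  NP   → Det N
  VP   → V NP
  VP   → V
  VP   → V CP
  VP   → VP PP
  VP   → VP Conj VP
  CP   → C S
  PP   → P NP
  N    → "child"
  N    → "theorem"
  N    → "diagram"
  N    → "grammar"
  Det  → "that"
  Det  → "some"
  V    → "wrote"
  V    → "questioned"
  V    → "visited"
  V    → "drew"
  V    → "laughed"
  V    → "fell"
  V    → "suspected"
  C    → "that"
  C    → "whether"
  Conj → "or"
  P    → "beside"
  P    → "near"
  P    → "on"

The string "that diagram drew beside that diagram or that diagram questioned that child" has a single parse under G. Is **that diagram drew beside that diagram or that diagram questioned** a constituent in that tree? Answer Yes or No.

[S [S [NP [Det that] [N diagram]] [VP [VP [V drew]] [PP [P beside] [NP [Det that] [N diagram]]]]] [Conj or] [S [NP [Det that] [N diagram]] [VP [V questioned] [NP [Det that] [N child]]]]]
The smallest constituent containing 'that diagram drew beside that diagram or that diagram questioned' is the S spanning 'that diagram drew beside that diagram or that diagram questioned that child'; no single node in the tree dominates exactly the given words.

No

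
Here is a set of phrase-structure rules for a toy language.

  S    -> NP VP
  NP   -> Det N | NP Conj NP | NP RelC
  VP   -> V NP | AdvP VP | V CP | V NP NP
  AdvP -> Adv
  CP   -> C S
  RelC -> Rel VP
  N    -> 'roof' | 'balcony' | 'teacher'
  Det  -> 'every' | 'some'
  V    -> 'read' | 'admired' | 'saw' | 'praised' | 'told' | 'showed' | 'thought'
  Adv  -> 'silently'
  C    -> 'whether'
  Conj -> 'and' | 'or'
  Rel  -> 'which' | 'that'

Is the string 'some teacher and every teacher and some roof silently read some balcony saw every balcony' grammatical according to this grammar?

Ungrammatical

For S → NP VP, every NP-prefix leaves a non-VP remainder: after 'some teacher' the remainder is not a VP; after 'some teacher and every teacher' the remainder is not a VP; after 'some teacher and every teacher and some roof' the remainder is not a VP.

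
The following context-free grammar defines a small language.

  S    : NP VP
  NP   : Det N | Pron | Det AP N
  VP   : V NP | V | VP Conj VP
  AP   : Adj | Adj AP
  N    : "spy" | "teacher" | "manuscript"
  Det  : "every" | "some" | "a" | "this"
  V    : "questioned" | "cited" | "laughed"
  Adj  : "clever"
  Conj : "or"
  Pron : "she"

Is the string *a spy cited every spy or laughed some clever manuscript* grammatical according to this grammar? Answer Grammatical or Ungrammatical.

Grammatical

S
  NP
    Det: a
    N: spy
  VP
    VP
      V: cited
      NP
        Det: every
        N: spy
    Conj: or
    VP
      V: laughed
      NP
        Det: some
        AP
          Adj: clever
        N: manuscript
Each bracket corresponds to one application of a listed rule, so the string is derivable from S.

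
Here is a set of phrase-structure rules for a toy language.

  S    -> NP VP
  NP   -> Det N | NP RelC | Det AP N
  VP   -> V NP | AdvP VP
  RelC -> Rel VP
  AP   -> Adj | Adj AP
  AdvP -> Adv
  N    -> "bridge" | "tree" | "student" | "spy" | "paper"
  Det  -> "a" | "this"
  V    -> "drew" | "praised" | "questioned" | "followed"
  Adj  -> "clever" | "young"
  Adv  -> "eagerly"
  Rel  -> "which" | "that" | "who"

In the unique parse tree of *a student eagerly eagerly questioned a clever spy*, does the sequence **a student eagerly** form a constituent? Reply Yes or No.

[S [NP [Det a] [N student]] [VP [AdvP [Adv eagerly]] [VP [AdvP [Adv eagerly]] [VP [V questioned] [NP [Det a] [AP [Adj clever]] [N spy]]]]]]
The smallest constituent containing 'a student eagerly' is the S spanning 'a student eagerly eagerly questioned a clever spy'; no single node in the tree dominates exactly the given words.

No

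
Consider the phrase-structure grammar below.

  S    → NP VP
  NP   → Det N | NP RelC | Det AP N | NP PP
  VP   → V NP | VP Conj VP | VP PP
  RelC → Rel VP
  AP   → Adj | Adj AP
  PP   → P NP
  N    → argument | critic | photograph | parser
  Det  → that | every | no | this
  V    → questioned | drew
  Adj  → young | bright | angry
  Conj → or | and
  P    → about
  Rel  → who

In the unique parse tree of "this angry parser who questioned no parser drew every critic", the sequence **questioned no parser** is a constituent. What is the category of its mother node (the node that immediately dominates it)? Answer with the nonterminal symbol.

RelC

S
  NP
    NP
      Det: this
      AP
        Adj: angry
      N: parser
    RelC
      Rel: who
      VP
        V: questioned
        NP
          Det: no
          N: parser
  VP
    V: drew
    NP
      Det: every
      N: critic
The span 'questioned no parser' is the VP node built by VP → V NP.
Its mother is the RelC built by RelC → Rel VP.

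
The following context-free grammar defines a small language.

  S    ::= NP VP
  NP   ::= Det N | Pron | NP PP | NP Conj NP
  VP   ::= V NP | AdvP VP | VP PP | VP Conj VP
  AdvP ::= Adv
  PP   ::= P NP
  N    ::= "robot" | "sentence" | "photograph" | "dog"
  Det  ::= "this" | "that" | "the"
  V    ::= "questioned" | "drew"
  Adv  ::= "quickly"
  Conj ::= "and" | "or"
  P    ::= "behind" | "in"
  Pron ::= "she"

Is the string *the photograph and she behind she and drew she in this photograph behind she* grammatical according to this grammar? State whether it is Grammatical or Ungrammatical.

Ungrammatical

For S → NP VP, every NP-prefix leaves a non-VP remainder: after 'the photograph' the remainder is not a VP; after 'the photograph and she' the remainder is not a VP; after 'the photograph and she behind she' the remainder is not a VP.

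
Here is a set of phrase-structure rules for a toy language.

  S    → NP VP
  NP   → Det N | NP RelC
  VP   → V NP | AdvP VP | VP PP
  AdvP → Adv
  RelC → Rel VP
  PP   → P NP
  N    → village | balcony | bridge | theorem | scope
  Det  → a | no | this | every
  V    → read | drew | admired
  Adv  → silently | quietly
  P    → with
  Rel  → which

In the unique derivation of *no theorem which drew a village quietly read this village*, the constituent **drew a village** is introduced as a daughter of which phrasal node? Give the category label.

S
  NP
    NP
      Det: no
      N: theorem
    RelC
      Rel: which
      VP
        V: drew
        NP
          Det: a
          N: village
  VP
    AdvP
      Adv: quietly
    VP
      V: read
      NP
        Det: this
        N: village
The span 'drew a village' is the VP node built by VP → V NP.
Its mother is the RelC built by RelC → Rel VP.

RelC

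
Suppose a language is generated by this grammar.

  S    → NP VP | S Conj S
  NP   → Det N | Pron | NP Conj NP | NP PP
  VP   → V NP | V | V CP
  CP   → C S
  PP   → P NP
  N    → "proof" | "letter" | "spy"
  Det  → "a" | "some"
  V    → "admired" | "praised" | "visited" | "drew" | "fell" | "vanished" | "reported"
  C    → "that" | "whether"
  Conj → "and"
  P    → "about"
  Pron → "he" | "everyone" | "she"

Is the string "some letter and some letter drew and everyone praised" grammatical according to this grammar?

Grammatical

[S [S [NP [NP [Det some] [N letter]] [Conj and] [NP [Det some] [N letter]]] [VP [V drew]]] [Conj and] [S [NP [Pron everyone]] [VP [V praised]]]]
The bracketing above is licensed at every node by one of the given productions, with S at the root.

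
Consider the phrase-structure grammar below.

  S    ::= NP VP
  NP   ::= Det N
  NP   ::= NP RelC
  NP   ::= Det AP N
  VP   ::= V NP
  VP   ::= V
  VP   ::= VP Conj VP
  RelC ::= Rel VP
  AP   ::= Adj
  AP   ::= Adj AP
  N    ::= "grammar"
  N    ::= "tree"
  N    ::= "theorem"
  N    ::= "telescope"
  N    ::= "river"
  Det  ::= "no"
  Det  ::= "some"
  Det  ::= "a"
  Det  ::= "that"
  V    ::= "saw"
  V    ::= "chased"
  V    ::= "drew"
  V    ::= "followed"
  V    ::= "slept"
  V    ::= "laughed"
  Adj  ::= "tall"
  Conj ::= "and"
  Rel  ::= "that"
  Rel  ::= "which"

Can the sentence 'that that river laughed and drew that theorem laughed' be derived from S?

A Det/Rel word can never sit immediately before a Det/Rel word in any string this grammar generates, so the substring 'that that' rules out a derivation.

Ungrammatical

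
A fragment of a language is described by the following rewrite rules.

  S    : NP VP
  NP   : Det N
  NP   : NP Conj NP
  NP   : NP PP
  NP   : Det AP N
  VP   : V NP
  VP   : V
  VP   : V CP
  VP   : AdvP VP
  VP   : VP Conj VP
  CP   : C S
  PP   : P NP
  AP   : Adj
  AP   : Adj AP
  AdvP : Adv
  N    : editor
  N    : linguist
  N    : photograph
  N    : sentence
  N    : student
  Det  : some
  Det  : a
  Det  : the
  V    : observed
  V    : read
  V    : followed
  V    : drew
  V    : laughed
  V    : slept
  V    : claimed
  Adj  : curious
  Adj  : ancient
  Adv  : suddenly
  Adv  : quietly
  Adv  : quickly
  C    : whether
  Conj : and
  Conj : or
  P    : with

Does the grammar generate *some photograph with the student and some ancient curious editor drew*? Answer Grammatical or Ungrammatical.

S
  NP
    NP
      NP
        Det: some
        N: photograph
      PP
        P: with
        NP
          Det: the
          N: student
    Conj: and
    NP
      Det: some
      AP
        Adj: ancient
        AP
          Adj: curious
      N: editor
  VP
    V: drew
Every word is introduced by a lexical rule and the phrasal rules combine the resulting categories into a single S.

Grammatical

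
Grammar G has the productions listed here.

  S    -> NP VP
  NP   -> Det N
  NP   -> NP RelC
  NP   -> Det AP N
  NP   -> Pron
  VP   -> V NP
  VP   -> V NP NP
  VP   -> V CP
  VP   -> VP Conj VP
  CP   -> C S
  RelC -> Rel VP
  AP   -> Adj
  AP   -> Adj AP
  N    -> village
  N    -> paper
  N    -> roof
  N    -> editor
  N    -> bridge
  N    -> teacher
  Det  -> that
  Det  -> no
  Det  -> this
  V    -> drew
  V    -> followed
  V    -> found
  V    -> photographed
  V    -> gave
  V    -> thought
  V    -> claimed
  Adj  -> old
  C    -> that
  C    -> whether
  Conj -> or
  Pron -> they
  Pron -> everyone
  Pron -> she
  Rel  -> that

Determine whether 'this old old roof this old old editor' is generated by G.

For S → NP VP, the only prefix that parses as NP is 'this old old roof', but the remainder 'this old old editor' is not a VP under these rules.

Ungrammatical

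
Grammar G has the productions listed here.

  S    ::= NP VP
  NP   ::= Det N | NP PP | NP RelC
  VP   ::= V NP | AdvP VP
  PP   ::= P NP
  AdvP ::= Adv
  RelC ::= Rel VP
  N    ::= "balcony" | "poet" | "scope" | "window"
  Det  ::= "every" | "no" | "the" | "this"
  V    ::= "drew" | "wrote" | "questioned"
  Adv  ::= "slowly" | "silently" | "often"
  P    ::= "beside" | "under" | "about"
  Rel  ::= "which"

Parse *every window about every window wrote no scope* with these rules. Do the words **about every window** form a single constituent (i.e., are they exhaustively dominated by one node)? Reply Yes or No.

[S [NP [NP [Det every] [N window]] [PP [P about] [NP [Det every] [N window]]]] [VP [V wrote] [NP [Det no] [N scope]]]]
The words 'about every window' are exhaustively dominated by a single PP node (built by PP → P NP), so they form a constituent.

Yes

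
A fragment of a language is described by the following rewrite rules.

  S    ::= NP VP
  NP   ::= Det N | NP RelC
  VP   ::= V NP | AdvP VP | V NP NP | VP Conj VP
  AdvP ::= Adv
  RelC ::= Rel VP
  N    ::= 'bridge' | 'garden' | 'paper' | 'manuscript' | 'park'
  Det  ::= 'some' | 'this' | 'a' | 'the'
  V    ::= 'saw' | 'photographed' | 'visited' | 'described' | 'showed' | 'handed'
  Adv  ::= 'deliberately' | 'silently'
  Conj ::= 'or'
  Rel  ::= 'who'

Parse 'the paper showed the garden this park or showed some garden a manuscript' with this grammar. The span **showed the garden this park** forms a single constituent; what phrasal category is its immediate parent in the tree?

VP

[S [NP [Det the] [N paper]] [VP [VP [V showed] [NP [Det the] [N garden]] [NP [Det this] [N park]]] [Conj or] [VP [V showed] [NP [Det some] [N garden]] [NP [Det a] [N manuscript]]]]]
The span 'showed the garden this park' is the VP node built by VP → V NP NP.
Its mother is the VP built by VP → VP Conj VP.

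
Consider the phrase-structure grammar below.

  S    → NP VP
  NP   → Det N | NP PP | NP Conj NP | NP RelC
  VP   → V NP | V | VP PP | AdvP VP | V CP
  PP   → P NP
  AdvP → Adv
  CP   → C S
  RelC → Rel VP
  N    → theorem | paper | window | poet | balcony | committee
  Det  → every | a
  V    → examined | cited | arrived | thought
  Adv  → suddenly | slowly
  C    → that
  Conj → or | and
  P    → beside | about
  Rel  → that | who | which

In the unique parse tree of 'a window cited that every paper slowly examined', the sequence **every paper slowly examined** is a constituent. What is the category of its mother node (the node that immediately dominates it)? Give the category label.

[S [NP [Det a] [N window]] [VP [V cited] [CP [C that] [S [NP [Det every] [N paper]] [VP [AdvP [Adv slowly]] [VP [V examined]]]]]]]
The span 'every paper slowly examined' is the S node built by S → NP VP.
Its mother is the CP built by CP → C S.

CP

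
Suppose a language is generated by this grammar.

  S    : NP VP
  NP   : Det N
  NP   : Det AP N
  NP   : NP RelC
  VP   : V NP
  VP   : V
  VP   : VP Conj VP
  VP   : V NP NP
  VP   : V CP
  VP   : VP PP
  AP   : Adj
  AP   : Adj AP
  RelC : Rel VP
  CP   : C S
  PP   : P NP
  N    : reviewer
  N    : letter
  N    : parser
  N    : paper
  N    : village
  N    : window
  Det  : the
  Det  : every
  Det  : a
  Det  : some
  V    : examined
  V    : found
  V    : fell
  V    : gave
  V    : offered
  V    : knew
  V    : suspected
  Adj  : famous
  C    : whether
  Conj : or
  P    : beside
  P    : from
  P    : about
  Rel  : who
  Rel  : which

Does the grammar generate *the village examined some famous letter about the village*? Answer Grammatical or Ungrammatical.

[S [NP [Det the] [N village]] [VP [VP [V examined] [NP [Det some] [AP [Adj famous]] [N letter]]] [PP [P about] [NP [Det the] [N village]]]]]
The bracketing above is licensed at every node by one of the given productions, with S at the root.

Grammatical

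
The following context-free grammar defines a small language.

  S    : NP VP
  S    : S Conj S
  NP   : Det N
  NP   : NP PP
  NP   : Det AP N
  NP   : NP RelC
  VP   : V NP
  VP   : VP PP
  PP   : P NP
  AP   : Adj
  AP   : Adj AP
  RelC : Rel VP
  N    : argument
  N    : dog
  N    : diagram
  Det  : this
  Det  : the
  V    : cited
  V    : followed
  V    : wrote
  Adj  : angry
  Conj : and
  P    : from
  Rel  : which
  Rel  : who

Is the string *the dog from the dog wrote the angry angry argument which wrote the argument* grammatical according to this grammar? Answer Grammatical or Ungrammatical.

[S [NP [NP [Det the] [N dog]] [PP [P from] [NP [Det the] [N dog]]]] [VP [V wrote] [NP [NP [Det the] [AP [Adj angry] [AP [Adj angry]]] [N argument]] [RelC [Rel which] [VP [V wrote] [NP [Det the] [N argument]]]]]]]
Each bracket corresponds to one application of a listed rule, so the string is derivable from S.

Grammatical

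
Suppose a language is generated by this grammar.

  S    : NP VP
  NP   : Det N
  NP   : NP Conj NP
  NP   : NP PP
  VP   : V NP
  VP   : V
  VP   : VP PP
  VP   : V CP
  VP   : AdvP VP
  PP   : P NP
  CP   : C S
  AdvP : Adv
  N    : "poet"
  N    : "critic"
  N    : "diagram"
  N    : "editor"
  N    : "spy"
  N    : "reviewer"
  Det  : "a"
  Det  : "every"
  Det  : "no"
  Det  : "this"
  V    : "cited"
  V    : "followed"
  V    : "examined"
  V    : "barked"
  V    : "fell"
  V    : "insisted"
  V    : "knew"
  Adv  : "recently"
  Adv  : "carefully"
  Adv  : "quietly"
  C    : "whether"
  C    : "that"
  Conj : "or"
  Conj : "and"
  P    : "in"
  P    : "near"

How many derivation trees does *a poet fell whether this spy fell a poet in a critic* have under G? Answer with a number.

Two of the 3 distinct bracketings:
[S [NP [Det a] [N poet]] [VP [VP [V fell] [CP [C whether] [S [NP [Det this] [N spy]] [VP [V fell] [NP [Det a] [N poet]]]]]] [PP [P in] [NP [Det a] [N critic]]]]]
[S [NP [Det a] [N poet]] [VP [V fell] [CP [C whether] [S [NP [Det this] [N spy]] [VP [V fell] [NP [NP [Det a] [N poet]] [PP [P in] [NP [Det a] [N critic]]]]]]]]]
The difference turns on whether NP → NP PP is used at the relevant span, versus an alternative expansion of NP.

3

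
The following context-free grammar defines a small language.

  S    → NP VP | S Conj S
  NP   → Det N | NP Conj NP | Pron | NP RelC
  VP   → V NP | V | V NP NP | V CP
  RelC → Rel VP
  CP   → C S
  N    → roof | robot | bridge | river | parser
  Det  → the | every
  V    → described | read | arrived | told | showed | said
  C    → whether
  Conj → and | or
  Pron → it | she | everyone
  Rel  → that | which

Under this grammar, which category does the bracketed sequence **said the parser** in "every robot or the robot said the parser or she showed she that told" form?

VP

[S [S [NP [NP [Det every] [N robot]] [Conj or] [NP [Det the] [N robot]]] [VP [V said] [NP [Det the] [N parser]]]] [Conj or] [S [NP [Pron she]] [VP [V showed] [NP [NP [Pron she]] [RelC [Rel that] [VP [V told]]]]]]]
The span 'said the parser' is the VP node built by VP → V NP.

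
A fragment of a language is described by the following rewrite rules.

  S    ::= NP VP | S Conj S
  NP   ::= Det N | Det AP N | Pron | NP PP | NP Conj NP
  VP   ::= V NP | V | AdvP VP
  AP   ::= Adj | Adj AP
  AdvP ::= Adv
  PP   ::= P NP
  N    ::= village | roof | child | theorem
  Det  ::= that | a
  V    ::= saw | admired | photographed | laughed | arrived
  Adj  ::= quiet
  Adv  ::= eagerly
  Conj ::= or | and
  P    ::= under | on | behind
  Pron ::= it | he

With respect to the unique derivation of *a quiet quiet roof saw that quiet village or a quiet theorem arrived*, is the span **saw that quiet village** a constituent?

[S [S [NP [Det a] [AP [Adj quiet] [AP [Adj quiet]]] [N roof]] [VP [V saw] [NP [Det that] [AP [Adj quiet]] [N village]]]] [Conj or] [S [NP [Det a] [AP [Adj quiet]] [N theorem]] [VP [V arrived]]]]
The words 'saw that quiet village' are exhaustively dominated by a single VP node (built by VP → V NP), so they form a constituent.

Yes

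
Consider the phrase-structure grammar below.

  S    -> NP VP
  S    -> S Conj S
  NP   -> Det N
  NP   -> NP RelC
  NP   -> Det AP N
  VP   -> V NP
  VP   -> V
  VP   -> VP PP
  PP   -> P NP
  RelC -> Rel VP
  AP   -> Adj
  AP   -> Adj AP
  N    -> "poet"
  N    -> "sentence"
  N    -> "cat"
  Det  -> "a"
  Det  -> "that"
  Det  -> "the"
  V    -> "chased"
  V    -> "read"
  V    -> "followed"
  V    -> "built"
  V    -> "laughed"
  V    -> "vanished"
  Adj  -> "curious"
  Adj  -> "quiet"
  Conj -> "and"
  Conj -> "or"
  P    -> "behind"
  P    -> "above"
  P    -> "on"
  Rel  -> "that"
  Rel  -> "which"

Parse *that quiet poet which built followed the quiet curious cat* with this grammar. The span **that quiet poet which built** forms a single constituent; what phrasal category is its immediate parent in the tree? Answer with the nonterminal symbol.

S
  NP
    NP
      Det: that
      AP
        Adj: quiet
      N: poet
    RelC
      Rel: which
      VP
        V: built
  VP
    V: followed
    NP
      Det: the
      AP
        Adj: quiet
        AP
          Adj: curious
      N: cat
The span 'that quiet poet which built' is the NP node built by NP → NP RelC.
Its mother is the S built by S → NP VP.

S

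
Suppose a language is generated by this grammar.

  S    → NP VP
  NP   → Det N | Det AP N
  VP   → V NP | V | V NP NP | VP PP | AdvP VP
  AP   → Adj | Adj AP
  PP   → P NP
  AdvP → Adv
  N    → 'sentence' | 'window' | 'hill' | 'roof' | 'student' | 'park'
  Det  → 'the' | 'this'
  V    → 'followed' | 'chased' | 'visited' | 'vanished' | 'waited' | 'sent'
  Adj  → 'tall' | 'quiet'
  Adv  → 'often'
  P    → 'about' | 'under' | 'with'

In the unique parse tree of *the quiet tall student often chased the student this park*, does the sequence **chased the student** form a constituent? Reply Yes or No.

No

[S [NP [Det the] [AP [Adj quiet] [AP [Adj tall]]] [N student]] [VP [AdvP [Adv often]] [VP [V chased] [NP [Det the] [N student]] [NP [Det this] [N park]]]]]
The smallest constituent containing 'chased the student' is the VP spanning 'chased the student this park'; no single node in the tree dominates exactly the given words.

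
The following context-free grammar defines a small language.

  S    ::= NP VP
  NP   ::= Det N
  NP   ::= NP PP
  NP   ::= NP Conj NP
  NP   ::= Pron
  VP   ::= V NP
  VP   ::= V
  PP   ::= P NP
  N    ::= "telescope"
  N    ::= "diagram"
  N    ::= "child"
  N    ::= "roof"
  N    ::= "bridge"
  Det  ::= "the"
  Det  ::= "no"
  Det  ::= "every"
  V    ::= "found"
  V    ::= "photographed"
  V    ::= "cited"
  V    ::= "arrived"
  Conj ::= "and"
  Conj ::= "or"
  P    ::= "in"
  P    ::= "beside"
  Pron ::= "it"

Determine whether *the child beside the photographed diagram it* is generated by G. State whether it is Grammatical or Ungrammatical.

Ungrammatical

A Det word can never sit immediately before a V word in any string this grammar generates, so the substring 'the photographed' rules out a derivation.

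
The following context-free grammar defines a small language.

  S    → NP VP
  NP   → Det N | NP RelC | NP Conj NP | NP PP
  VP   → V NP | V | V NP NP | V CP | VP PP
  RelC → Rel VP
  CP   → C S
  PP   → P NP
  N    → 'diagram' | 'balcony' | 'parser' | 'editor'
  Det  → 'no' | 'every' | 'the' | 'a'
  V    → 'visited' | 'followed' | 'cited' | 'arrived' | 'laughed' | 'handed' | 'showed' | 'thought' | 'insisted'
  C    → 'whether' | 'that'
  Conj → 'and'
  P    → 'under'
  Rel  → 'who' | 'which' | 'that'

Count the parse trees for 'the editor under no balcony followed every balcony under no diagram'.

The two bracketings:
[S [NP [NP [Det the] [N editor]] [PP [P under] [NP [Det no] [N balcony]]]] [VP [V followed] [NP [NP [Det every] [N balcony]] [PP [P under] [NP [Det no] [N diagram]]]]]]
[S [NP [NP [Det the] [N editor]] [PP [P under] [NP [Det no] [N balcony]]]] [VP [VP [V followed] [NP [Det every] [N balcony]]] [PP [P under] [NP [Det no] [N diagram]]]]]
The difference turns on whether VP → VP PP is used at the relevant span, versus an alternative expansion of VP.

2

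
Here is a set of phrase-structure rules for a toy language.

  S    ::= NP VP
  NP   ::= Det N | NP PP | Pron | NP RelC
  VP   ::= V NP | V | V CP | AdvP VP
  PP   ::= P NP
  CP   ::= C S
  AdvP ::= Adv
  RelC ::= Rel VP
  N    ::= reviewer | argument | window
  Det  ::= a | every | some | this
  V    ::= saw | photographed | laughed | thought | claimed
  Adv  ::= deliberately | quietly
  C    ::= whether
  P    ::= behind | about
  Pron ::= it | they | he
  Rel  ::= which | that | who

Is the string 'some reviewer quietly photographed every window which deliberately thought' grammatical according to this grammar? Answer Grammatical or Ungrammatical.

[S [NP [Det some] [N reviewer]] [VP [AdvP [Adv quietly]] [VP [V photographed] [NP [NP [Det every] [N window]] [RelC [Rel which] [VP [AdvP [Adv deliberately]] [VP [V thought]]]]]]]]
Each bracket corresponds to one application of a listed rule, so the string is derivable from S.

Grammatical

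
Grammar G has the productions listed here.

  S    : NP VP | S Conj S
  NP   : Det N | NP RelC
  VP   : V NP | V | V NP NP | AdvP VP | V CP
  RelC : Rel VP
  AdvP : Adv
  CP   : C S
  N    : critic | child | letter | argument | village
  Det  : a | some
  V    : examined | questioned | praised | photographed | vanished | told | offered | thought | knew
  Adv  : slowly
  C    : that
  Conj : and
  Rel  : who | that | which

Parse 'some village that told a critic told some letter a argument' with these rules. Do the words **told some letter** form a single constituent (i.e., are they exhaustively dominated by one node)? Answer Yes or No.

[S [NP [NP [Det some] [N village]] [RelC [Rel that] [VP [V told] [NP [Det a] [N critic]]]]] [VP [V told] [NP [Det some] [N letter]] [NP [Det a] [N argument]]]]
The smallest constituent containing 'told some letter' is the VP spanning 'told some letter a argument'; no single node in the tree dominates exactly the given words.

No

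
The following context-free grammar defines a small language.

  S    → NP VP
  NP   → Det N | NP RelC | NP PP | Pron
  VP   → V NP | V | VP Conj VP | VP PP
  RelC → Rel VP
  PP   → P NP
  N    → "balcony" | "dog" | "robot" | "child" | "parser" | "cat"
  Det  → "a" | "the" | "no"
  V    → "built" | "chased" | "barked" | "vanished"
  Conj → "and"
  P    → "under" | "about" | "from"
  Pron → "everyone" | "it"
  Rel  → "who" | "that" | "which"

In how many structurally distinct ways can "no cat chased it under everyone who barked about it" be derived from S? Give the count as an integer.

Two of the 10 distinct bracketings:
[S [NP [Det no] [N cat]] [VP [V chased] [NP [NP [NP [Pron it]] [PP [P under] [NP [Pron everyone]]]] [RelC [Rel who] [VP [VP [V barked]] [PP [P about] [NP [Pron it]]]]]]]]
[S [NP [Det no] [N cat]] [VP [V chased] [NP [NP [Pron it]] [PP [P under] [NP [NP [Pron everyone]] [RelC [Rel who] [VP [VP [V barked]] [PP [P about] [NP [Pron it]]]]]]]]]]
The trees differ in how a recursive rule is bracketed over the same span.

10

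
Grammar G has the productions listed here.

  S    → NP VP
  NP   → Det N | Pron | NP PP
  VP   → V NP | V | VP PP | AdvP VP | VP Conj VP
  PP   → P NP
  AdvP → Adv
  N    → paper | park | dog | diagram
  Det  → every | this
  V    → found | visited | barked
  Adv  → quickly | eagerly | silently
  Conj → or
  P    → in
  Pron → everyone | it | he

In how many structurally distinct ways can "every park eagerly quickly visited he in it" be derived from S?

Two of the 4 distinct bracketings:
[S [NP [Det every] [N park]] [VP [VP [AdvP [Adv eagerly]] [VP [AdvP [Adv quickly]] [VP [V visited] [NP [Pron he]]]]] [PP [P in] [NP [Pron it]]]]]
[S [NP [Det every] [N park]] [VP [AdvP [Adv eagerly]] [VP [VP [AdvP [Adv quickly]] [VP [V visited] [NP [Pron he]]]] [PP [P in] [NP [Pron it]]]]]]
The trees differ in how a recursive rule is bracketed over the same span.

4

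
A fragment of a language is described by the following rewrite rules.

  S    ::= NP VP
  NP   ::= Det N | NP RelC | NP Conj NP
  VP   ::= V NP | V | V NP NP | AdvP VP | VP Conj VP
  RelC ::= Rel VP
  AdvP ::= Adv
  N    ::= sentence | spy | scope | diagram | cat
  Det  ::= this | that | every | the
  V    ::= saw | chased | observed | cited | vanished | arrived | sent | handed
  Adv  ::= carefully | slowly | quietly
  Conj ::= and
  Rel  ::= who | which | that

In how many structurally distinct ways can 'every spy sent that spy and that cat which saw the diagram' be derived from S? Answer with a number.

Two of the 4 distinct bracketings:
[S [NP [Det every] [N spy]] [VP [V sent] [NP [NP [NP [Det that] [N spy]] [Conj and] [NP [Det that] [N cat]]] [RelC [Rel which] [VP [V saw] [NP [Det the] [N diagram]]]]]]]
[S [NP [Det every] [N spy]] [VP [V sent] [NP [NP [Det that] [N spy]] [Conj and] [NP [NP [Det that] [N cat]] [RelC [Rel which] [VP [V saw] [NP [Det the] [N diagram]]]]]]]]
The trees differ in how a recursive rule is bracketed over the same span.

4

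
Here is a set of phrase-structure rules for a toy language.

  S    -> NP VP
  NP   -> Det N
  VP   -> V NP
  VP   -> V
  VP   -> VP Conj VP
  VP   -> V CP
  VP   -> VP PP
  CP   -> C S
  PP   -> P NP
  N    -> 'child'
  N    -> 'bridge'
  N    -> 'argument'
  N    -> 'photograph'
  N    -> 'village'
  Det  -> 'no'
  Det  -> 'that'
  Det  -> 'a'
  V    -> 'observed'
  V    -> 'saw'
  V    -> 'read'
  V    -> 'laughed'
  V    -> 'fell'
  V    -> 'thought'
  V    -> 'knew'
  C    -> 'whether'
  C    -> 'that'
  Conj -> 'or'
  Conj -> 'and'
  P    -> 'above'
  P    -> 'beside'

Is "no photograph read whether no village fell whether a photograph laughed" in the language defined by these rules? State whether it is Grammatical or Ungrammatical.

Grammatical

S
  NP
    Det: no
    N: photograph
  VP
    V: read
    CP
      C: whether
      S
        NP
          Det: no
          N: village
        VP
          V: fell
          CP
            C: whether
            S
              NP
                Det: a
                N: photograph
              VP
                V: laughed
Every word is introduced by a lexical rule and the phrasal rules combine the resulting categories into a single S.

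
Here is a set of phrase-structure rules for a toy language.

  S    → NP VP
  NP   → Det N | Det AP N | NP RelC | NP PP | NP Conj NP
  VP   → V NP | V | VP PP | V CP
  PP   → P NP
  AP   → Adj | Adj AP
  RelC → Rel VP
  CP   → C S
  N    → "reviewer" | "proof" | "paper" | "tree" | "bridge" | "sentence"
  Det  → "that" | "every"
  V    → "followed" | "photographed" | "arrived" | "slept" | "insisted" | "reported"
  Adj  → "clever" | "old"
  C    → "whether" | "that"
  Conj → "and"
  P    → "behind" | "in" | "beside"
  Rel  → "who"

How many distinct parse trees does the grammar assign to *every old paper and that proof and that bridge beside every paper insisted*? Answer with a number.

5

Two of the 5 distinct bracketings:
[S [NP [NP [NP [Det every] [AP [Adj old]] [N paper]] [Conj and] [NP [NP [Det that] [N proof]] [Conj and] [NP [Det that] [N bridge]]]] [PP [P beside] [NP [Det every] [N paper]]]] [VP [V insisted]]]
[S [NP [NP [NP [NP [Det every] [AP [Adj old]] [N paper]] [Conj and] [NP [Det that] [N proof]]] [Conj and] [NP [Det that] [N bridge]]] [PP [P beside] [NP [Det every] [N paper]]]] [VP [V insisted]]]
The trees differ in how a recursive rule is bracketed over the same span.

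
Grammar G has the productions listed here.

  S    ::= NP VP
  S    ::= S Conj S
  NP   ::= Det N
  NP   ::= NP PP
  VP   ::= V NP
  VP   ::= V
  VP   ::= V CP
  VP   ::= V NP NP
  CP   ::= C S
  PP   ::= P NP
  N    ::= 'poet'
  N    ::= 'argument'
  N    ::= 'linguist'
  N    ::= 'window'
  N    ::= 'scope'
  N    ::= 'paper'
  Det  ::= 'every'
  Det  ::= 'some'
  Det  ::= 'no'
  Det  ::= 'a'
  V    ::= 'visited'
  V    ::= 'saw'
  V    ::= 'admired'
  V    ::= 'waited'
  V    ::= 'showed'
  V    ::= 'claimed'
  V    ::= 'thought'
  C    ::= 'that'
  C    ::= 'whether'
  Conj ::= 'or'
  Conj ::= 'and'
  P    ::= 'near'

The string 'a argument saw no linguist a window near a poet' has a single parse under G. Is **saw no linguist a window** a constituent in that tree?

No

[S [NP [Det a] [N argument]] [VP [V saw] [NP [Det no] [N linguist]] [NP [NP [Det a] [N window]] [PP [P near] [NP [Det a] [N poet]]]]]]
The smallest constituent containing 'saw no linguist a window' is the VP spanning 'saw no linguist a window near a poet'; no single node in the tree dominates exactly the given words.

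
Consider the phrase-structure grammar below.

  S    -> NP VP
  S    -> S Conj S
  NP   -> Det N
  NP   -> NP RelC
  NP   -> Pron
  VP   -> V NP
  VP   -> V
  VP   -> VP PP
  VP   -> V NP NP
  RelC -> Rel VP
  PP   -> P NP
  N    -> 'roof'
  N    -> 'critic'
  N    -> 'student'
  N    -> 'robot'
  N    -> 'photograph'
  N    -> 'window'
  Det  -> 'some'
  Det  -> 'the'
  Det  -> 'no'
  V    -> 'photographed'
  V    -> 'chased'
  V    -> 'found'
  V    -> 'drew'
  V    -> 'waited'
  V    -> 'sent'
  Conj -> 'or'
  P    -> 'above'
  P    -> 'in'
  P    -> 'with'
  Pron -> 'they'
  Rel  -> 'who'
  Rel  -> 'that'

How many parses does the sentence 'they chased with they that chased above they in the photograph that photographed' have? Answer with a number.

Two of the 4 distinct bracketings:
[S [NP [Pron they]] [VP [VP [V chased]] [PP [P with] [NP [NP [Pron they]] [RelC [Rel that] [VP [VP [VP [V chased]] [PP [P above] [NP [Pron they]]]] [PP [P in] [NP [NP [Det the] [N photograph]] [RelC [Rel that] [VP [V photographed]]]]]]]]]]]
[S [NP [Pron they]] [VP [VP [V chased]] [PP [P with] [NP [NP [NP [Pron they]] [RelC [Rel that] [VP [VP [VP [V chased]] [PP [P above] [NP [Pron they]]]] [PP [P in] [NP [Det the] [N photograph]]]]]] [RelC [Rel that] [VP [V photographed]]]]]]]
The trees differ in how a recursive rule is bracketed over the same span.

4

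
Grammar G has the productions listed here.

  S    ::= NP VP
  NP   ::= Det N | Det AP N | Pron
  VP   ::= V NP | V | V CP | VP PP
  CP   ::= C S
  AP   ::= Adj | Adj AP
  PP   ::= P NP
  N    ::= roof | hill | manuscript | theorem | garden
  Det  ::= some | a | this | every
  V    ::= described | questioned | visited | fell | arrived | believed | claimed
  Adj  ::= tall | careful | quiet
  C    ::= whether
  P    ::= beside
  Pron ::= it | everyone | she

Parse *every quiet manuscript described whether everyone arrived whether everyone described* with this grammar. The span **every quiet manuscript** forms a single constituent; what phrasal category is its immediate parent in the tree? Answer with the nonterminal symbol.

[S [NP [Det every] [AP [Adj quiet]] [N manuscript]] [VP [V described] [CP [C whether] [S [NP [Pron everyone]] [VP [V arrived] [CP [C whether] [S [NP [Pron everyone]] [VP [V described]]]]]]]]]
The span 'every quiet manuscript' is the NP node built by NP → Det AP N.
Its mother is the S built by S → NP VP.

S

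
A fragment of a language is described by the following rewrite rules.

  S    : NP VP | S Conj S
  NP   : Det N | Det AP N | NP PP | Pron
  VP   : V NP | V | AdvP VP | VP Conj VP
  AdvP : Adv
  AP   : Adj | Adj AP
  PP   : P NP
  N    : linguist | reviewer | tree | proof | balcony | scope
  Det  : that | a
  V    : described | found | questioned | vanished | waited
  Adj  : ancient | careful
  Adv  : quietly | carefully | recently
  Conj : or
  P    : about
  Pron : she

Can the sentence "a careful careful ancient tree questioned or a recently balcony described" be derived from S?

Ungrammatical

A Det word can never sit immediately before an Adv word in any string this grammar generates, so the substring 'a recently' rules out a derivation.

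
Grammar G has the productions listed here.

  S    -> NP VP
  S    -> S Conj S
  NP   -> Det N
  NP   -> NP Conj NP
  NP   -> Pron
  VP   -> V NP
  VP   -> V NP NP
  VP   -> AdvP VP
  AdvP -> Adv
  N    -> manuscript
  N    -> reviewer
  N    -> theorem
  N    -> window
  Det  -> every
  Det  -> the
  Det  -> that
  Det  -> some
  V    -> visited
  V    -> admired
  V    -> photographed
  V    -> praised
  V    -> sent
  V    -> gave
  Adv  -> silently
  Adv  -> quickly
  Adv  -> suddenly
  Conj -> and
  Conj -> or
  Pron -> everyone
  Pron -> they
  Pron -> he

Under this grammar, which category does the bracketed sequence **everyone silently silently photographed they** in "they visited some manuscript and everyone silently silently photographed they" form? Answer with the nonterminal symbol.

S

S
  S
    NP
      Pron: they
    VP
      V: visited
      NP
        Det: some
        N: manuscript
  Conj: and
  S
    NP
      Pron: everyone
    VP
      AdvP
        Adv: silently
      VP
        AdvP
          Adv: silently
        VP
          V: photographed
          NP
            Pron: they
The span 'everyone silently silently photographed they' is the S node built by S → NP VP.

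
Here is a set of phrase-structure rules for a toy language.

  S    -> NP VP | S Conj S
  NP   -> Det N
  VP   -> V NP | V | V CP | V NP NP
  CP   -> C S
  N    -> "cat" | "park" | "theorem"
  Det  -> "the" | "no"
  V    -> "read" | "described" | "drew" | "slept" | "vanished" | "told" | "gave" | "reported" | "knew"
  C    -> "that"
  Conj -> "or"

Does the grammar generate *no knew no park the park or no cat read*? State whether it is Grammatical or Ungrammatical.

Ungrammatical

A Det word can never sit immediately before a V word in any string this grammar generates, so the substring 'no knew' rules out a derivation.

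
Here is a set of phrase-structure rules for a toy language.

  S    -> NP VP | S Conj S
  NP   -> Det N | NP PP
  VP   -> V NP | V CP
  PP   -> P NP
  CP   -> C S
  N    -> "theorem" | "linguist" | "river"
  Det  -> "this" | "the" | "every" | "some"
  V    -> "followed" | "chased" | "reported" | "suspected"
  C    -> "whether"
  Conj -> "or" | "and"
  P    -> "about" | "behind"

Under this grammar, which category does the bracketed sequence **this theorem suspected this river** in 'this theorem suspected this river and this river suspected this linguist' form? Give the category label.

S
  S
    NP
      Det: this
      N: theorem
    VP
      V: suspected
      NP
        Det: this
        N: river
  Conj: and
  S
    NP
      Det: this
      N: river
    VP
      V: suspected
      NP
        Det: this
        N: linguist
The span 'this theorem suspected this river' is the S node built by S → NP VP.

S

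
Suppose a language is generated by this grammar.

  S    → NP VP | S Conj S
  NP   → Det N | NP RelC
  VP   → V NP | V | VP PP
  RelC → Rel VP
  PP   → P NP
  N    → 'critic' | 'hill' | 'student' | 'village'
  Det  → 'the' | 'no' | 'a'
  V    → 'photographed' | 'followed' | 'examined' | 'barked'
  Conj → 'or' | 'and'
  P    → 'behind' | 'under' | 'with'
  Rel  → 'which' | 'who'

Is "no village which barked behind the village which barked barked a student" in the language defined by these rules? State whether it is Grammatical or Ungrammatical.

S
  NP
    NP
      Det: no
      N: village
    RelC
      Rel: which
      VP
        VP
          V: barked
        PP
          P: behind
          NP
            NP
              Det: the
              N: village
            RelC
              Rel: which
              VP
                V: barked
  VP
    V: barked
    NP
      Det: a
      N: student
Every word is introduced by a lexical rule and the phrasal rules combine the resulting categories into a single S.

Grammatical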